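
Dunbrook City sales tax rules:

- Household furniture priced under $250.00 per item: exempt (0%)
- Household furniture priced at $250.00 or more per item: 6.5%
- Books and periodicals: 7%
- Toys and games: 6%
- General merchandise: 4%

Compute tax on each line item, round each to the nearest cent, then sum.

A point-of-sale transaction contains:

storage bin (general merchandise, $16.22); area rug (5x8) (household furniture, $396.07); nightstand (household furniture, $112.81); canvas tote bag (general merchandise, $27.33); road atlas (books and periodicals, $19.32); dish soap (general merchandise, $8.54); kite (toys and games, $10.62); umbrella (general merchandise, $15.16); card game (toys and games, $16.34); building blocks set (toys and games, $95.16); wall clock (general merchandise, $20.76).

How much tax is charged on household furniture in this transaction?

$25.74

Area rug (5x8) $396.07: household furniture, $250.00 or more → 6.5% → $25.74
Nightstand $112.81: household furniture, under $250.00 → 0% → $0.00
Tax on household furniture = $25.74 + $0.00 = $25.74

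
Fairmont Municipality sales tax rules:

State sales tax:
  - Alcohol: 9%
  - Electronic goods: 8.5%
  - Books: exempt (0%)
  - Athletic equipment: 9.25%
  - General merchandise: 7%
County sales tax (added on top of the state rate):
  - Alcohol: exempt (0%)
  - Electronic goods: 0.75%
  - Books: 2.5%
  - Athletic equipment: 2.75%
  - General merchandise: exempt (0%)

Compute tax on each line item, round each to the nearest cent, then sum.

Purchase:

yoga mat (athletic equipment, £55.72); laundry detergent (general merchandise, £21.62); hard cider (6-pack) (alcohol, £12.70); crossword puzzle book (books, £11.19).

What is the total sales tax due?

Yoga mat £55.72: athletic equipment → 9.25% + 2.75% county = 12% → £6.69
Laundry detergent £21.62: general merchandise → 7% + 0% county = 7% → £1.51
Hard cider (6-pack) £12.70: alcohol → 9% + 0% county = 9% → £1.14
Crossword puzzle book £11.19: books → 0% + 2.5% county = 2.5% → £0.28
Total tax = £6.69 + £1.51 + £1.14 + £0.28 = £9.62

£9.62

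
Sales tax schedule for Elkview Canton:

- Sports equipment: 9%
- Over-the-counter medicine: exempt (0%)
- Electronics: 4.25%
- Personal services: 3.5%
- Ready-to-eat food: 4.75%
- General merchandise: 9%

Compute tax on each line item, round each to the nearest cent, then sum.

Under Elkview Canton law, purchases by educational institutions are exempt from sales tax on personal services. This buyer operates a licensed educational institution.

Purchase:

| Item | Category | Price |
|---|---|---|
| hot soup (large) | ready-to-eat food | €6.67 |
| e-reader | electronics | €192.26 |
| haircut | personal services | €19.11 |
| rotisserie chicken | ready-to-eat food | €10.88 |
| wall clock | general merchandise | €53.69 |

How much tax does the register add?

€13.84

Hot soup (large) €6.67: ready-to-eat food → 4.75% → €0.32
E-reader €192.26: electronics → 4.25% → €8.17
Haircut €19.11: personal services, buyer-exempt → 0% → €0.00
Rotisserie chicken €10.88: ready-to-eat food → 4.75% → €0.52
Wall clock €53.69: general merchandise → 9% → €4.83
Total tax = €0.32 + €8.17 + €0.52 + €4.83 = €13.84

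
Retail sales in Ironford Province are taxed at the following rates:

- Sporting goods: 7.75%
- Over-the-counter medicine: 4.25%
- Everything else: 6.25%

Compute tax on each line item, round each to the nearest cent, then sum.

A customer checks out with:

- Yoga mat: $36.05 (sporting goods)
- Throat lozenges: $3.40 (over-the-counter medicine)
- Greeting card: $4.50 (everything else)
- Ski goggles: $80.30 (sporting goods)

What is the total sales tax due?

Yoga mat $36.05: sporting goods → 7.75% → $2.79
Throat lozenges $3.40: over-the-counter medicine → 4.25% → $0.14
Greeting card $4.50: everything else → 6.25% → $0.28
Ski goggles $80.30: sporting goods → 7.75% → $6.22
Total tax = $2.79 + $0.14 + $0.28 + $6.22 = $9.43

$9.43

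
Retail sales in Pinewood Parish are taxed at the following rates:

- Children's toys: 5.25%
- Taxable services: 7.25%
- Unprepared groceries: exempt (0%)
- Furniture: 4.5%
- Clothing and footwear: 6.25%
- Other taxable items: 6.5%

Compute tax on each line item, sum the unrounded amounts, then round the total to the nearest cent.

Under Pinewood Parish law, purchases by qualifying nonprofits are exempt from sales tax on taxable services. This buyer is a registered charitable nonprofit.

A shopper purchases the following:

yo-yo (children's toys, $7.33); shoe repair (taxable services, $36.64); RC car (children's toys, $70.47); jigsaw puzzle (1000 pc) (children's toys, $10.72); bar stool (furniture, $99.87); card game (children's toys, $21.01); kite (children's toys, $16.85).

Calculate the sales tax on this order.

Yo-yo $7.33: children's toys → 5.25% → $0.384825
Shoe repair $36.64: taxable services, buyer-exempt → 0% → $0.00
RC car $70.47: children's toys → 5.25% → $3.699675
Jigsaw puzzle (1000 pc) $10.72: children's toys → 5.25% → $0.5628
Bar stool $99.87: furniture → 4.5% → $4.49415
Card game $21.01: children's toys → 5.25% → $1.103025
Kite $16.85: children's toys → 5.25% → $0.884625
Unrounded tax sum = $11.1291 → $11.13

$11.13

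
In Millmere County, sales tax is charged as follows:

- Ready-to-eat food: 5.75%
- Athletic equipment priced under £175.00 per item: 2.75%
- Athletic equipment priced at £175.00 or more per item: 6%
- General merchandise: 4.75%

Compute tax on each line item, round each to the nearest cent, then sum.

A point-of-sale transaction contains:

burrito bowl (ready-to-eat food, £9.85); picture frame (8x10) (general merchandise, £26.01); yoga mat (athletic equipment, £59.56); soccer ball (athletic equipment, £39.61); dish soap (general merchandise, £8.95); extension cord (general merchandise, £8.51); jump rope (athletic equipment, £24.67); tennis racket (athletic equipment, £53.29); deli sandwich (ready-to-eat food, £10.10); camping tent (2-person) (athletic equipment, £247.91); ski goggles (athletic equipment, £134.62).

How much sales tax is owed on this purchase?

£26.67

Burrito bowl £9.85: ready-to-eat food → 5.75% → £0.57
Picture frame (8x10) £26.01: general merchandise → 4.75% → £1.24
Yoga mat £59.56: athletic equipment, under £175.00 → 2.75% → £1.64
Soccer ball £39.61: athletic equipment, under £175.00 → 2.75% → £1.09
Dish soap £8.95: general merchandise → 4.75% → £0.43
Extension cord £8.51: general merchandise → 4.75% → £0.40
Jump rope £24.67: athletic equipment, under £175.00 → 2.75% → £0.68
Tennis racket £53.29: athletic equipment, under £175.00 → 2.75% → £1.47
Deli sandwich £10.10: ready-to-eat food → 5.75% → £0.58
Camping tent (2-person) £247.91: athletic equipment, £175.00 or more → 6% → £14.87
Ski goggles £134.62: athletic equipment, under £175.00 → 2.75% → £3.70
Total tax = £0.57 + £1.24 + £1.64 + £1.09 + £0.43 + £0.40 + £0.68 + £1.47 + £0.58 + £14.87 + £3.70 = £26.67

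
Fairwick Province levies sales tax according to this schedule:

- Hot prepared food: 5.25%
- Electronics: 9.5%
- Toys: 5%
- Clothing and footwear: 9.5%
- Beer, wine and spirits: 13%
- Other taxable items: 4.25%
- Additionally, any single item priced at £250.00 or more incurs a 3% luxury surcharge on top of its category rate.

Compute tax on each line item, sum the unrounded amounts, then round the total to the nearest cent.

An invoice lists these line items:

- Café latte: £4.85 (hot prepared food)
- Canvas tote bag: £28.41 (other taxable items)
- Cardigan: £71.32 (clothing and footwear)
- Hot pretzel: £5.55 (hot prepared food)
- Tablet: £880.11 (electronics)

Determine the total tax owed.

Café latte £4.85: hot prepared food → 5.25% → £0.254625
Canvas tote bag £28.41: other taxable items → 4.25% → £1.207425
Cardigan £71.32: clothing and footwear → 9.5% → £6.7754
Hot pretzel £5.55: hot prepared food → 5.25% → £0.291375
Tablet £880.11: electronics → 9.5% + 3% surcharge = 12.5% → £110.01375
Unrounded tax sum = £118.542575 → £118.54

£118.54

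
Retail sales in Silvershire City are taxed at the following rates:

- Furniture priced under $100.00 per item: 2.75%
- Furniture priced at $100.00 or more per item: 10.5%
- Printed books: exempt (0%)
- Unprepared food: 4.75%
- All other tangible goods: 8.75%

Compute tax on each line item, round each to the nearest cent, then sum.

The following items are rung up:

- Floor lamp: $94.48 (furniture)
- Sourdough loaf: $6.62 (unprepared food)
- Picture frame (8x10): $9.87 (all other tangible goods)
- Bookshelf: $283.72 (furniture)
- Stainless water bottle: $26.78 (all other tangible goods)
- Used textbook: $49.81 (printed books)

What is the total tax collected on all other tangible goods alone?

$3.20

Picture frame (8x10) $9.87: all other tangible goods → 8.75% → $0.86
Stainless water bottle $26.78: all other tangible goods → 8.75% → $2.34
Tax on all other tangible goods = $0.86 + $2.34 = $3.20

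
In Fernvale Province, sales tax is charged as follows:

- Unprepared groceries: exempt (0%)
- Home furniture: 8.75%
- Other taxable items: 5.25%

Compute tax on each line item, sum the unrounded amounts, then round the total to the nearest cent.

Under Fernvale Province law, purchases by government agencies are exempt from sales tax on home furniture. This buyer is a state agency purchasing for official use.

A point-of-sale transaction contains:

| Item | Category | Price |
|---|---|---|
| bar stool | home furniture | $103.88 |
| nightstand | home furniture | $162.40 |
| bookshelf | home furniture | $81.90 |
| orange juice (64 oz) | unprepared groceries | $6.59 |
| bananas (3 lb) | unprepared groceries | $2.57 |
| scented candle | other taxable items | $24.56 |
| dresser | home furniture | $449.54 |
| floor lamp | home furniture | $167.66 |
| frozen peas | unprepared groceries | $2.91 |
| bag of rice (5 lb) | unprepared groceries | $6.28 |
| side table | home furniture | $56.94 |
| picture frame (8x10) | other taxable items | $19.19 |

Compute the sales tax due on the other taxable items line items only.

$2.30

Scented candle $24.56: other taxable items → 5.25% → $1.2894
Picture frame (8x10) $19.19: other taxable items → 5.25% → $1.007475
Tax on other taxable items: unrounded sum = $2.296875 → $2.30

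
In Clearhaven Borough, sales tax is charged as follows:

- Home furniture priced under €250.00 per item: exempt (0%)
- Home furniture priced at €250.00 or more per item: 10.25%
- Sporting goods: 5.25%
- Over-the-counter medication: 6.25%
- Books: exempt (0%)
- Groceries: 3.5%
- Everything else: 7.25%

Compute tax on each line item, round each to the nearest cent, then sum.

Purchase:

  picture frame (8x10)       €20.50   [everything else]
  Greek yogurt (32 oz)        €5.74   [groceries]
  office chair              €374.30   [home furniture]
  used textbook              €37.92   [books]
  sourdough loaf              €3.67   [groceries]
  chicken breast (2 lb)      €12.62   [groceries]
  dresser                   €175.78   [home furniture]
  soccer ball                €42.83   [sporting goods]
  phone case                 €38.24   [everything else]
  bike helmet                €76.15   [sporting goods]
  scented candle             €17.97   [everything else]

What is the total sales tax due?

Picture frame (8x10) €20.50: everything else → 7.25% → €1.49
Greek yogurt (32 oz) €5.74: groceries → 3.5% → €0.20
Office chair €374.30: home furniture, €250.00 or more → 10.25% → €38.37
Used textbook €37.92: books → 0% → €0.00
Sourdough loaf €3.67: groceries → 3.5% → €0.13
Chicken breast (2 lb) €12.62: groceries → 3.5% → €0.44
Dresser €175.78: home furniture, under €250.00 → 0% → €0.00
Soccer ball €42.83: sporting goods → 5.25% → €2.25
Phone case €38.24: everything else → 7.25% → €2.77
Bike helmet €76.15: sporting goods → 5.25% → €4.00
Scented candle €17.97: everything else → 7.25% → €1.30
Total tax = €1.49 + €0.20 + €38.37 + €0.13 + €0.44 + €2.25 + €2.77 + €4.00 + €1.30 = €50.95

€50.95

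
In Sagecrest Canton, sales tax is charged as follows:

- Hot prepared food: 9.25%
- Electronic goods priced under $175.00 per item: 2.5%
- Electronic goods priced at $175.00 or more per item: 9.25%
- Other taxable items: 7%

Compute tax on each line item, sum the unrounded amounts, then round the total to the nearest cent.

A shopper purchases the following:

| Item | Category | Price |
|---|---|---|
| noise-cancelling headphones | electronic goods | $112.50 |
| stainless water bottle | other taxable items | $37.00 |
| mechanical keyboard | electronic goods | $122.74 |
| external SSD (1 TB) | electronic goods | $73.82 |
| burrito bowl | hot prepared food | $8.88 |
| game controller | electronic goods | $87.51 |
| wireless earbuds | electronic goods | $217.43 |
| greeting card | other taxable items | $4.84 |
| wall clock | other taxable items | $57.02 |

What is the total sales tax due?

$37.77

Noise-cancelling headphones $112.50: electronic goods, under $175.00 → 2.5% → $2.8125
Stainless water bottle $37.00: other taxable items → 7% → $2.59
Mechanical keyboard $122.74: electronic goods, under $175.00 → 2.5% → $3.0685
External SSD (1 TB) $73.82: electronic goods, under $175.00 → 2.5% → $1.8455
Burrito bowl $8.88: hot prepared food → 9.25% → $0.8214
Game controller $87.51: electronic goods, under $175.00 → 2.5% → $2.18775
Wireless earbuds $217.43: electronic goods, $175.00 or more → 9.25% → $20.112275
Greeting card $4.84: other taxable items → 7% → $0.3388
Wall clock $57.02: other taxable items → 7% → $3.9914
Unrounded tax sum = $37.768125 → $37.77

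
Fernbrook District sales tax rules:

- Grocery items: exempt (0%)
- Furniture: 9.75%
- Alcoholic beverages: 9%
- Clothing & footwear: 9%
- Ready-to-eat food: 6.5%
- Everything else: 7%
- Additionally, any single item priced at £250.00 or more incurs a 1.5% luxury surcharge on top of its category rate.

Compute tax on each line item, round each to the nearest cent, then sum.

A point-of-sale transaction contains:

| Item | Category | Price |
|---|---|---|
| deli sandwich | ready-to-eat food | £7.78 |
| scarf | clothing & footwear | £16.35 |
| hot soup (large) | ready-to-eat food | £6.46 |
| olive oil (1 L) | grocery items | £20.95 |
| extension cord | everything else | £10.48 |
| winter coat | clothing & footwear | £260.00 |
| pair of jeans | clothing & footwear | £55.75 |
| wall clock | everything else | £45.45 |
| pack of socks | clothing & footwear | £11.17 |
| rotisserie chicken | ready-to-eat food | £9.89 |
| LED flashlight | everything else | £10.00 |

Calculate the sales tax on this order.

Deli sandwich £7.78: ready-to-eat food → 6.5% → £0.51
Scarf £16.35: clothing & footwear → 9% → £1.47
Hot soup (large) £6.46: ready-to-eat food → 6.5% → £0.42
Olive oil (1 L) £20.95: grocery items → 0% → £0.00
Extension cord £10.48: everything else → 7% → £0.73
Winter coat £260.00: clothing & footwear → 9% + 1.5% surcharge = 10.5% → £27.30
Pair of jeans £55.75: clothing & footwear → 9% → £5.02
Wall clock £45.45: everything else → 7% → £3.18
Pack of socks £11.17: clothing & footwear → 9% → £1.01
Rotisserie chicken £9.89: ready-to-eat food → 6.5% → £0.64
LED flashlight £10.00: everything else → 7% → £0.70
Total tax = £0.51 + £1.47 + £0.42 + £0.73 + £27.30 + £5.02 + £3.18 + £1.01 + £0.64 + £0.70 = £40.98

£40.98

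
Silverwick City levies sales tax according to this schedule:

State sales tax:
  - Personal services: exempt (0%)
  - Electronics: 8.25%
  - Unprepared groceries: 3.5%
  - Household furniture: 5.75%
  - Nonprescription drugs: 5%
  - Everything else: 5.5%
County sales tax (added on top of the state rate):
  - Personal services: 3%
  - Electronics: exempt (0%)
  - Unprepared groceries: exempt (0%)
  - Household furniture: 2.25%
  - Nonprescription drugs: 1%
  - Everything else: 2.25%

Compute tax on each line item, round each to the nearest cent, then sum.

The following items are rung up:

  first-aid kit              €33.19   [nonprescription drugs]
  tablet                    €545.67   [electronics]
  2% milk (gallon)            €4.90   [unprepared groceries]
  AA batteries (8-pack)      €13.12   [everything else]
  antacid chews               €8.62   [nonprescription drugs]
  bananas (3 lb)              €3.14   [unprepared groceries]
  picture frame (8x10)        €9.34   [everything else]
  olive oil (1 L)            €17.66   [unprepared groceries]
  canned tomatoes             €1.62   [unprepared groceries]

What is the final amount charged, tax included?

First-aid kit €33.19: nonprescription drugs → 5% + 1% county = 6% → €1.99
Tablet €545.67: electronics → 8.25% + 0% county = 8.25% → €45.02
2% milk (gallon) €4.90: unprepared groceries → 3.5% + 0% county = 3.5% → €0.17
AA batteries (8-pack) €13.12: everything else → 5.5% + 2.25% county = 7.75% → €1.02
Antacid chews €8.62: nonprescription drugs → 5% + 1% county = 6% → €0.52
Bananas (3 lb) €3.14: unprepared groceries → 3.5% + 0% county = 3.5% → €0.11
Picture frame (8x10) €9.34: everything else → 5.5% + 2.25% county = 7.75% → €0.72
Olive oil (1 L) €17.66: unprepared groceries → 3.5% + 0% county = 3.5% → €0.62
Canned tomatoes €1.62: unprepared groceries → 3.5% + 0% county = 3.5% → €0.06
Subtotal = €637.26; tax = €50.23; total due = €687.49

€687.49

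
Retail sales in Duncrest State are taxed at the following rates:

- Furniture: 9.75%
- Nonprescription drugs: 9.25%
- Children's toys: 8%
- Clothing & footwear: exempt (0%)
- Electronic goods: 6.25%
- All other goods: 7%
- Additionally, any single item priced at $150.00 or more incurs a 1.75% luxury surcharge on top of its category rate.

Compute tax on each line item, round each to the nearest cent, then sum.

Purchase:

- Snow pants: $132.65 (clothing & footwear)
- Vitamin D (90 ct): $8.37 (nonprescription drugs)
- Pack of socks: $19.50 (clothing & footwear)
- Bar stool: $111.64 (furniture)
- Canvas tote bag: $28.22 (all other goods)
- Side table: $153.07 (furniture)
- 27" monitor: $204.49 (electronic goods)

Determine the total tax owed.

$47.59

Snow pants $132.65: clothing & footwear → 0% → $0.00
Vitamin D (90 ct) $8.37: nonprescription drugs → 9.25% → $0.77
Pack of socks $19.50: clothing & footwear → 0% → $0.00
Bar stool $111.64: furniture → 9.75% → $10.88
Canvas tote bag $28.22: all other goods → 7% → $1.98
Side table $153.07: furniture → 9.75% + 1.75% surcharge = 11.5% → $17.60
27" monitor $204.49: electronic goods → 6.25% + 1.75% surcharge = 8% → $16.36
Total tax = $0.77 + $10.88 + $1.98 + $17.60 + $16.36 = $47.59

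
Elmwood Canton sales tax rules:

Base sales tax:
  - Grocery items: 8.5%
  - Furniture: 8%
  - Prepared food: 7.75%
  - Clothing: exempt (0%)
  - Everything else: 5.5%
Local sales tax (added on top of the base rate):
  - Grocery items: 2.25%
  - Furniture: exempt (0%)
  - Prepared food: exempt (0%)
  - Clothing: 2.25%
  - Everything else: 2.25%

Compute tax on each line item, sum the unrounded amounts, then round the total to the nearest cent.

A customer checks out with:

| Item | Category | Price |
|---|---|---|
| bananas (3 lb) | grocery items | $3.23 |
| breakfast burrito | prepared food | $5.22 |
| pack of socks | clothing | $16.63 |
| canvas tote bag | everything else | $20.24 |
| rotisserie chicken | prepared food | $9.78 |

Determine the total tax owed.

Bananas (3 lb) $3.23: grocery items → 8.5% + 2.25% local = 10.75% → $0.347225
Breakfast burrito $5.22: prepared food → 7.75% + 0% local = 7.75% → $0.40455
Pack of socks $16.63: clothing → 0% + 2.25% local = 2.25% → $0.374175
Canvas tote bag $20.24: everything else → 5.5% + 2.25% local = 7.75% → $1.5686
Rotisserie chicken $9.78: prepared food → 7.75% + 0% local = 7.75% → $0.75795
Unrounded tax sum = $3.4525 → $3.45

$3.45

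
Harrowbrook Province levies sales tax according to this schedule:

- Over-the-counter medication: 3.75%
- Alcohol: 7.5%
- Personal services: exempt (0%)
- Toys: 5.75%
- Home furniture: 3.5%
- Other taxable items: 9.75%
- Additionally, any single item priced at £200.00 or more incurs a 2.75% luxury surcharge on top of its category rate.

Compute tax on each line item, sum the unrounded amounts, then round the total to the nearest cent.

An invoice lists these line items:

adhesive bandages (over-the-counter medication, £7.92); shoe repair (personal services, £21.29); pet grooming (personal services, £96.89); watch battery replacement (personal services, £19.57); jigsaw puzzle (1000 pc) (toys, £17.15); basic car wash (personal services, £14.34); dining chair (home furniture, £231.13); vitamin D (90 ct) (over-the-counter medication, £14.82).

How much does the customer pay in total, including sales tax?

Adhesive bandages £7.92: over-the-counter medication → 3.75% → £0.297
Shoe repair £21.29: personal services → 0% → £0.00
Pet grooming £96.89: personal services → 0% → £0.00
Watch battery replacement £19.57: personal services → 0% → £0.00
Jigsaw puzzle (1000 pc) £17.15: toys → 5.75% → £0.986125
Basic car wash £14.34: personal services → 0% → £0.00
Dining chair £231.13: home furniture → 3.5% + 2.75% surcharge = 6.25% → £14.445625
Vitamin D (90 ct) £14.82: over-the-counter medication → 3.75% → £0.55575
Subtotal = £423.11; unrounded tax = £16.2845 → £16.28; total due = £439.39

£439.39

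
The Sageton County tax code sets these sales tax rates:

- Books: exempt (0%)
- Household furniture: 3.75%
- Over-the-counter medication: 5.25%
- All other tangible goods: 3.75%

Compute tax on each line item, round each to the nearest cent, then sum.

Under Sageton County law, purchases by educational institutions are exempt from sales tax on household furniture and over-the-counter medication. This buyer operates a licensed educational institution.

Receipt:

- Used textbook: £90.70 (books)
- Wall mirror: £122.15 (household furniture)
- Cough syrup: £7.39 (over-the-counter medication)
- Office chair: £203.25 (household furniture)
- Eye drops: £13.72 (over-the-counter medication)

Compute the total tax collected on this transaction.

£0.00

Used textbook £90.70: books → 0% → £0.00
Wall mirror £122.15: household furniture, buyer-exempt → 0% → £0.00
Cough syrup £7.39: over-the-counter medication, buyer-exempt → 0% → £0.00
Office chair £203.25: household furniture, buyer-exempt → 0% → £0.00
Eye drops £13.72: over-the-counter medication, buyer-exempt → 0% → £0.00
Total tax = £0.00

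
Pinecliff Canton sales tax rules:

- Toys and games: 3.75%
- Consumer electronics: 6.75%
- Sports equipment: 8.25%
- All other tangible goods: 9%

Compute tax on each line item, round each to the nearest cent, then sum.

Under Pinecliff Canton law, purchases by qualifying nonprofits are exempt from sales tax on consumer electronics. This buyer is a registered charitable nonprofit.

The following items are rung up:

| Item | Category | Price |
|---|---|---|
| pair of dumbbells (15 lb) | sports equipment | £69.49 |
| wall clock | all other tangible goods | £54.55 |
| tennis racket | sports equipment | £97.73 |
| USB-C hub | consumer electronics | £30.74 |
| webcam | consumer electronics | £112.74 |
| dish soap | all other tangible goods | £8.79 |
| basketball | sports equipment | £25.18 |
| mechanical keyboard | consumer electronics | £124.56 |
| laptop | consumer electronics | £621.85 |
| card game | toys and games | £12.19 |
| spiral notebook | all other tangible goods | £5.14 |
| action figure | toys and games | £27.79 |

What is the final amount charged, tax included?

Pair of dumbbells (15 lb) £69.49: sports equipment → 8.25% → £5.73
Wall clock £54.55: all other tangible goods → 9% → £4.91
Tennis racket £97.73: sports equipment → 8.25% → £8.06
USB-C hub £30.74: consumer electronics, buyer-exempt → 0% → £0.00
Webcam £112.74: consumer electronics, buyer-exempt → 0% → £0.00
Dish soap £8.79: all other tangible goods → 9% → £0.79
Basketball £25.18: sports equipment → 8.25% → £2.08
Mechanical keyboard £124.56: consumer electronics, buyer-exempt → 0% → £0.00
Laptop £621.85: consumer electronics, buyer-exempt → 0% → £0.00
Card game £12.19: toys and games → 3.75% → £0.46
Spiral notebook £5.14: all other tangible goods → 9% → £0.46
Action figure £27.79: toys and games → 3.75% → £1.04
Subtotal = £1190.75; tax = £23.53; total due = £1214.28

£1214.28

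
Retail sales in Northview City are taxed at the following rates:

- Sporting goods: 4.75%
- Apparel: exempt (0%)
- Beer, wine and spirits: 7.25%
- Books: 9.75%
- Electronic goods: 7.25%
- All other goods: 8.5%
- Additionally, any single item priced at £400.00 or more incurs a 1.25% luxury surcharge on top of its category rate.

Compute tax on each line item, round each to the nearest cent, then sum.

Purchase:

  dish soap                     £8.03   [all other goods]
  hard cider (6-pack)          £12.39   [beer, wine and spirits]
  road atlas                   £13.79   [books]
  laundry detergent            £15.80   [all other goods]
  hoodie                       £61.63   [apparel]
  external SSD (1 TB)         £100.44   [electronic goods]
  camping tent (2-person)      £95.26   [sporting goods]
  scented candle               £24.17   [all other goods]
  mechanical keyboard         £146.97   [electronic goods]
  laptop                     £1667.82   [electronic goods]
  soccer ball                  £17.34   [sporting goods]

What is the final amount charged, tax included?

£2334.99

Dish soap £8.03: all other goods → 8.5% → £0.68
Hard cider (6-pack) £12.39: beer, wine and spirits → 7.25% → £0.90
Road atlas £13.79: books → 9.75% → £1.34
Laundry detergent £15.80: all other goods → 8.5% → £1.34
Hoodie £61.63: apparel → 0% → £0.00
External SSD (1 TB) £100.44: electronic goods → 7.25% → £7.28
Camping tent (2-person) £95.26: sporting goods → 4.75% → £4.52
Scented candle £24.17: all other goods → 8.5% → £2.05
Mechanical keyboard £146.97: electronic goods → 7.25% → £10.66
Laptop £1667.82: electronic goods → 7.25% + 1.25% surcharge = 8.5% → £141.76
Soccer ball £17.34: sporting goods → 4.75% → £0.82
Subtotal = £2163.64; tax = £171.35; total due = £2334.99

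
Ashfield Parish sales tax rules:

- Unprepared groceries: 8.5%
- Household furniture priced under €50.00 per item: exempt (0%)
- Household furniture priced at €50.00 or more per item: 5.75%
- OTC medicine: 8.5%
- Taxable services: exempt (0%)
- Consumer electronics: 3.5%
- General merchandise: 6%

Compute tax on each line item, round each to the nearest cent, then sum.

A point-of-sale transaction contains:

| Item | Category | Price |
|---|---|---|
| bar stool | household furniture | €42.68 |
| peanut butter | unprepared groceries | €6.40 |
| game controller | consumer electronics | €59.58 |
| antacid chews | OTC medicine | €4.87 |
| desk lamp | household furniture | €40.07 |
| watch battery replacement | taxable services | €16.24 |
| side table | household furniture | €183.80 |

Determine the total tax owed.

€13.61

Bar stool €42.68: household furniture, under €50.00 → 0% → €0.00
Peanut butter €6.40: unprepared groceries → 8.5% → €0.54
Game controller €59.58: consumer electronics → 3.5% → €2.09
Antacid chews €4.87: OTC medicine → 8.5% → €0.41
Desk lamp €40.07: household furniture, under €50.00 → 0% → €0.00
Watch battery replacement €16.24: taxable services → 0% → €0.00
Side table €183.80: household furniture, €50.00 or more → 5.75% → €10.57
Total tax = €0.54 + €2.09 + €0.41 + €10.57 = €13.61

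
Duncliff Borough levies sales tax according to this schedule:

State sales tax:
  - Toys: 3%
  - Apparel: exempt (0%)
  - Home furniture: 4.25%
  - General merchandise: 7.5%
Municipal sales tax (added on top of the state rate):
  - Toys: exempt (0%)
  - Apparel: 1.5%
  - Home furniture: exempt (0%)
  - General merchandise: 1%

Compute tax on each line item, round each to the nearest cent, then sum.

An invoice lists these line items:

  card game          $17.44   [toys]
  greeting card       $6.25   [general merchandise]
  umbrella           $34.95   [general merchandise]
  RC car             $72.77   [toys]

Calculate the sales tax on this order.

Card game $17.44: toys → 3% + 0% municipal = 3% → $0.52
Greeting card $6.25: general merchandise → 7.5% + 1% municipal = 8.5% → $0.53
Umbrella $34.95: general merchandise → 7.5% + 1% municipal = 8.5% → $2.97
RC car $72.77: toys → 3% + 0% municipal = 3% → $2.18
Total tax = $0.52 + $0.53 + $2.97 + $2.18 = $6.20

$6.20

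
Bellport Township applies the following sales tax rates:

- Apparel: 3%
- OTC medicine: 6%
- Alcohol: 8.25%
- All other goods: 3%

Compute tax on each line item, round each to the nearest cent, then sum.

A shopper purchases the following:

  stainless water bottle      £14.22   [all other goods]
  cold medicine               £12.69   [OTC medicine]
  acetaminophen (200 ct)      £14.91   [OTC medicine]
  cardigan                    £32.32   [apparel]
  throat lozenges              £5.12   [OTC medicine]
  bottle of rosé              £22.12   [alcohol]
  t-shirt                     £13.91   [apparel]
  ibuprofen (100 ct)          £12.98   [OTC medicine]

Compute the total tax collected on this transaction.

£6.38

Stainless water bottle £14.22: all other goods → 3% → £0.43
Cold medicine £12.69: OTC medicine → 6% → £0.76
Acetaminophen (200 ct) £14.91: OTC medicine → 6% → £0.89
Cardigan £32.32: apparel → 3% → £0.97
Throat lozenges £5.12: OTC medicine → 6% → £0.31
Bottle of rosé £22.12: alcohol → 8.25% → £1.82
T-shirt £13.91: apparel → 3% → £0.42
Ibuprofen (100 ct) £12.98: OTC medicine → 6% → £0.78
Total tax = £0.43 + £0.76 + £0.89 + £0.97 + £0.31 + £1.82 + £0.42 + £0.78 = £6.38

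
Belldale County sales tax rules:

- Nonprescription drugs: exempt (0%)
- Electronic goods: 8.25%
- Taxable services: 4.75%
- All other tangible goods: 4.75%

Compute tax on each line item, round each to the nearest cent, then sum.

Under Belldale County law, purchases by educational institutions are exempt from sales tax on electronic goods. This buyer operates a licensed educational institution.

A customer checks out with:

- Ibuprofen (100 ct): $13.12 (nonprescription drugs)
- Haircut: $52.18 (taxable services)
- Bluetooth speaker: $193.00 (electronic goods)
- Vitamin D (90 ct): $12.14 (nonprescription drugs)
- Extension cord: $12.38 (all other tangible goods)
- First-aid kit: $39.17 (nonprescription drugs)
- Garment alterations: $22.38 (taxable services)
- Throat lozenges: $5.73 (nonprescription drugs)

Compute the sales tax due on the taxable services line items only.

Haircut $52.18: taxable services → 4.75% → $2.48
Garment alterations $22.38: taxable services → 4.75% → $1.06
Tax on taxable services = $2.48 + $1.06 = $3.54

$3.54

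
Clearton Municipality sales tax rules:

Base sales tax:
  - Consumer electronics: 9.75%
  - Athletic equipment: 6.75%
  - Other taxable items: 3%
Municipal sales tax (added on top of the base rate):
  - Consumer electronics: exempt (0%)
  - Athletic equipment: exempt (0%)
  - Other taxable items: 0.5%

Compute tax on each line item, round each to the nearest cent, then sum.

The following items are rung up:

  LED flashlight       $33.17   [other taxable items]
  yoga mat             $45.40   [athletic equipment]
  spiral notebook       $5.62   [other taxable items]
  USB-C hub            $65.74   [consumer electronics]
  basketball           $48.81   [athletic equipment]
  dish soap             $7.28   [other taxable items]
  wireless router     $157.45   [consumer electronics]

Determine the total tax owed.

LED flashlight $33.17: other taxable items → 3% + 0.5% municipal = 3.5% → $1.16
Yoga mat $45.40: athletic equipment → 6.75% + 0% municipal = 6.75% → $3.06
Spiral notebook $5.62: other taxable items → 3% + 0.5% municipal = 3.5% → $0.20
USB-C hub $65.74: consumer electronics → 9.75% + 0% municipal = 9.75% → $6.41
Basketball $48.81: athletic equipment → 6.75% + 0% municipal = 6.75% → $3.29
Dish soap $7.28: other taxable items → 3% + 0.5% municipal = 3.5% → $0.25
Wireless router $157.45: consumer electronics → 9.75% + 0% municipal = 9.75% → $15.35
Total tax = $1.16 + $3.06 + $0.20 + $6.41 + $3.29 + $0.25 + $15.35 = $29.72

$29.72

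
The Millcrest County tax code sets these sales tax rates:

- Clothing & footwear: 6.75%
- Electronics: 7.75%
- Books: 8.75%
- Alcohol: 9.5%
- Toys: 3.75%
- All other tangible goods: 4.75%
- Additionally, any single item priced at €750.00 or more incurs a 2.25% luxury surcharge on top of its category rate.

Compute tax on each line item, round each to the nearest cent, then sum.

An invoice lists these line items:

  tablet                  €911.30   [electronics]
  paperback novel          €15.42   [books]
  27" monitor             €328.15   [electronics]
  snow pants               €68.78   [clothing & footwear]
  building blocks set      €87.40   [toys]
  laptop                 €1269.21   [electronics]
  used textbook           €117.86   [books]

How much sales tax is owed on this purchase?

Tablet €911.30: electronics → 7.75% + 2.25% surcharge = 10% → €91.13
Paperback novel €15.42: books → 8.75% → €1.35
27" monitor €328.15: electronics → 7.75% → €25.43
Snow pants €68.78: clothing & footwear → 6.75% → €4.64
Building blocks set €87.40: toys → 3.75% → €3.28
Laptop €1269.21: electronics → 7.75% + 2.25% surcharge = 10% → €126.92
Used textbook €117.86: books → 8.75% → €10.31
Total tax = €91.13 + €1.35 + €25.43 + €4.64 + €3.28 + €126.92 + €10.31 = €263.06

€263.06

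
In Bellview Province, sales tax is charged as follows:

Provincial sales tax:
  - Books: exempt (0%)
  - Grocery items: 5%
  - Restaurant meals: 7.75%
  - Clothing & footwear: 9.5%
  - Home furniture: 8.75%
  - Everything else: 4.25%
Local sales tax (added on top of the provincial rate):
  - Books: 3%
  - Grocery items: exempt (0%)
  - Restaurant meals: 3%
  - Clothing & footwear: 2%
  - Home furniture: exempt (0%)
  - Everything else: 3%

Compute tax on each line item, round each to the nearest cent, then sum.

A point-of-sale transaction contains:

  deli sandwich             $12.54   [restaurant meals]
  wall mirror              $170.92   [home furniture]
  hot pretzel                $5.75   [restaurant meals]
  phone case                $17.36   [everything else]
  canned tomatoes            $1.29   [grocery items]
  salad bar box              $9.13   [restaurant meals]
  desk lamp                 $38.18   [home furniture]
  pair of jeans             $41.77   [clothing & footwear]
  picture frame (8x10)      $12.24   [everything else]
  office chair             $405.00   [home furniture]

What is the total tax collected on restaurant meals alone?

$2.95

Deli sandwich $12.54: restaurant meals → 7.75% + 3% local = 10.75% → $1.35
Hot pretzel $5.75: restaurant meals → 7.75% + 3% local = 10.75% → $0.62
Salad bar box $9.13: restaurant meals → 7.75% + 3% local = 10.75% → $0.98
Tax on restaurant meals = $1.35 + $0.62 + $0.98 = $2.95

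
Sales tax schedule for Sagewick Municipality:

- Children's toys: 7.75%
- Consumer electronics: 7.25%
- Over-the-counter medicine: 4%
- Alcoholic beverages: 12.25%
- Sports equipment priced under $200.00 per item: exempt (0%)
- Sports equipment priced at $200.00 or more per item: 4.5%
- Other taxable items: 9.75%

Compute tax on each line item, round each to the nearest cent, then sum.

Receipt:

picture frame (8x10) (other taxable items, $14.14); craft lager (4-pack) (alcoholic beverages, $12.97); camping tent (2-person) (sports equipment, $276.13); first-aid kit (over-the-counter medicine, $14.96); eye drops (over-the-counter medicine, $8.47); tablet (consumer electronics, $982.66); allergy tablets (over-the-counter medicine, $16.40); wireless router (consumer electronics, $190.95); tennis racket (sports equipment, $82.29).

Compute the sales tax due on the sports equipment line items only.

Camping tent (2-person) $276.13: sports equipment, $200.00 or more → 4.5% → $12.43
Tennis racket $82.29: sports equipment, under $200.00 → 0% → $0.00
Tax on sports equipment = $12.43 + $0.00 = $12.43

$12.43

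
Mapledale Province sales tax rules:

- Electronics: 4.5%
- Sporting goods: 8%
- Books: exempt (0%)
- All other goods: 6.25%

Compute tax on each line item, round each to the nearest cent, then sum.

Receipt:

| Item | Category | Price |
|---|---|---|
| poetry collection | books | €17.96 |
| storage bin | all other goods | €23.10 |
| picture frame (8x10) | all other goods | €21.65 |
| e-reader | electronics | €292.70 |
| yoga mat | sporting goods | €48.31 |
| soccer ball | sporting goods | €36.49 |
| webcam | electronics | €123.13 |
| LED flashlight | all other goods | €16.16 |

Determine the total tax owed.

€29.29

Poetry collection €17.96: books → 0% → €0.00
Storage bin €23.10: all other goods → 6.25% → €1.44
Picture frame (8x10) €21.65: all other goods → 6.25% → €1.35
E-reader €292.70: electronics → 4.5% → €13.17
Yoga mat €48.31: sporting goods → 8% → €3.86
Soccer ball €36.49: sporting goods → 8% → €2.92
Webcam €123.13: electronics → 4.5% → €5.54
LED flashlight €16.16: all other goods → 6.25% → €1.01
Total tax = €1.44 + €1.35 + €13.17 + €3.86 + €2.92 + €5.54 + €1.01 = €29.29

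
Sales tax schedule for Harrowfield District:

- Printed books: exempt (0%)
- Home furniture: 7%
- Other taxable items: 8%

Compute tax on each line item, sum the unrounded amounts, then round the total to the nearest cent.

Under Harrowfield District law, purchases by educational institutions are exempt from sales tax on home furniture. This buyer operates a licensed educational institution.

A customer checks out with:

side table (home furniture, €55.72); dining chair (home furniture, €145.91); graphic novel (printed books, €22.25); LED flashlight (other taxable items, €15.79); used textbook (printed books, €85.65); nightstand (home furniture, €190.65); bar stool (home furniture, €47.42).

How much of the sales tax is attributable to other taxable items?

LED flashlight €15.79: other taxable items → 8% → €1.2632
Tax on other taxable items: unrounded sum = €1.2632 → €1.26

€1.26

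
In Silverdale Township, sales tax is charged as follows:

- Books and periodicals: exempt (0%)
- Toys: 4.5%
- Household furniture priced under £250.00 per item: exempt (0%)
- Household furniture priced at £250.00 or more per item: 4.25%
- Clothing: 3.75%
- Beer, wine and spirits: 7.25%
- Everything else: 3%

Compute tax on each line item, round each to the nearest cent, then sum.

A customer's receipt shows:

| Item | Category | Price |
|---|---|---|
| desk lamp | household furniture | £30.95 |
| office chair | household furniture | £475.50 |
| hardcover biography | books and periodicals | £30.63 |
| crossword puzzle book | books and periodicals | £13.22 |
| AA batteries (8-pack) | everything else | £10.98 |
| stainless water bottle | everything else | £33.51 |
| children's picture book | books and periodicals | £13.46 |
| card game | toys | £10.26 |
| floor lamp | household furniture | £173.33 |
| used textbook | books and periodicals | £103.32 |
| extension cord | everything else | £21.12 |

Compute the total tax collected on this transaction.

£22.64

Desk lamp £30.95: household furniture, under £250.00 → 0% → £0.00
Office chair £475.50: household furniture, £250.00 or more → 4.25% → £20.21
Hardcover biography £30.63: books and periodicals → 0% → £0.00
Crossword puzzle book £13.22: books and periodicals → 0% → £0.00
AA batteries (8-pack) £10.98: everything else → 3% → £0.33
Stainless water bottle £33.51: everything else → 3% → £1.01
Children's picture book £13.46: books and periodicals → 0% → £0.00
Card game £10.26: toys → 4.5% → £0.46
Floor lamp £173.33: household furniture, under £250.00 → 0% → £0.00
Used textbook £103.32: books and periodicals → 0% → £0.00
Extension cord £21.12: everything else → 3% → £0.63
Total tax = £20.21 + £0.33 + £1.01 + £0.46 + £0.63 = £22.64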